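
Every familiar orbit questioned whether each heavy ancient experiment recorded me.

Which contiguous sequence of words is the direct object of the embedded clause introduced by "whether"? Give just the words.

me

Within the embedded clause introduced by "whether", the direct object of "recorded" is "me".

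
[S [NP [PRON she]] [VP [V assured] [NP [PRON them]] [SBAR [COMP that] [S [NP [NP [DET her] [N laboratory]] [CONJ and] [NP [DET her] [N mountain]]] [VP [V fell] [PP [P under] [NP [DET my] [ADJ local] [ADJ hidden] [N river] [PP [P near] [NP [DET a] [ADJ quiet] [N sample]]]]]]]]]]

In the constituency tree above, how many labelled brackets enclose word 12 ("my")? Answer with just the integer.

8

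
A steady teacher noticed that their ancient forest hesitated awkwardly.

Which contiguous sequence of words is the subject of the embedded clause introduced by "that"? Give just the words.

their ancient forest

"their ancient forest" is the NP that combines with the VP headed by "hesitated" to form the embedded clause introduced by "that" — the subject.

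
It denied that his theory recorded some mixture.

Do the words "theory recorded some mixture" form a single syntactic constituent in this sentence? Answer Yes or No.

No

The smallest constituent containing the whole sequence is the clause [S his theory recorded some mixture], but the sequence is only part of it — it straddles the boundary between noun phrase "his theory" and verb phrase "recorded some mixture".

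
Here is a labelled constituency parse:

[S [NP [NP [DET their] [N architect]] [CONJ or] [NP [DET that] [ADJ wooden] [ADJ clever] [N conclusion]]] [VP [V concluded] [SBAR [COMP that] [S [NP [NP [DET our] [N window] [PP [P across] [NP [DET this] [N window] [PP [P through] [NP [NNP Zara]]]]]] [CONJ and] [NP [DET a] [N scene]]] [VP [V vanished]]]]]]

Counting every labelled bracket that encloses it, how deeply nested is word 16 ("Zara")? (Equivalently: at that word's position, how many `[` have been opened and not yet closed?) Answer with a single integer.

Counting open brackets not yet closed at "Zara": [S [VP [SBAR [S [NP [NP [PP [NP [PP [NP [NNP = 11.

11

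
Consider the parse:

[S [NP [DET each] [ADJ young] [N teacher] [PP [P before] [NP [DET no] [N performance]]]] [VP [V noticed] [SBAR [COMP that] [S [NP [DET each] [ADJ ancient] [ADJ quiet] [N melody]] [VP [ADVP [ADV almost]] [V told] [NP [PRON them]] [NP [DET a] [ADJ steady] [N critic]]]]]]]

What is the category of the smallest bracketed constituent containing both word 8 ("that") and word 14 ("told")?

Word 8 lies under S → VP → SBAR → COMP; word 14 lies under S → VP → SBAR → S → VP → V. The lowest shared node is the SBAR.

SBAR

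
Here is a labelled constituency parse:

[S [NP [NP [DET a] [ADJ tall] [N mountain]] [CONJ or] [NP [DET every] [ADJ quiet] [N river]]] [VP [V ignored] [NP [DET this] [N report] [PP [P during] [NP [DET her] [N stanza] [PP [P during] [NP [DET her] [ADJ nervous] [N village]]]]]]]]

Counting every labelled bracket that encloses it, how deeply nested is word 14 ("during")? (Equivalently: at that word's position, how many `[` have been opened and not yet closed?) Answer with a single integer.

Counting open brackets not yet closed at "during": [S [VP [NP [PP [NP [PP [P = 7.

7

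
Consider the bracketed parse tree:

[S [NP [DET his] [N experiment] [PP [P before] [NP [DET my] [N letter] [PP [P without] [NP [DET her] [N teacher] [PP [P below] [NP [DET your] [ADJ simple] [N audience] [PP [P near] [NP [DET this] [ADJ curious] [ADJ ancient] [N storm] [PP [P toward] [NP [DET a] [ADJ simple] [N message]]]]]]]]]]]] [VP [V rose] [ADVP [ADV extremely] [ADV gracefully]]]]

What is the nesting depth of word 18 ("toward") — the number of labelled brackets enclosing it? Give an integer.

Path from the root down to the word: S → NP → PP → NP → PP → NP → PP → NP → PP → NP → PP → P. That is 12 enclosing brackets.

12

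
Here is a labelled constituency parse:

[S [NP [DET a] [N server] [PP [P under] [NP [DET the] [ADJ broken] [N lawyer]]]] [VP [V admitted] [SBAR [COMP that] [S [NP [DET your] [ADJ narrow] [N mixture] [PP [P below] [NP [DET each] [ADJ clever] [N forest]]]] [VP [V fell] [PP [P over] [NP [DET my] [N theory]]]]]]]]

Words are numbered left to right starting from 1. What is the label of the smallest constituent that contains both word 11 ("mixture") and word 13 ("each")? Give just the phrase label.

NP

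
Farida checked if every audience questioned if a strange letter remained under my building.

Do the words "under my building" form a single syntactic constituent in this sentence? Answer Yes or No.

Yes

These words form the whole prepositional phrase headed by "under", so yes — one constituent.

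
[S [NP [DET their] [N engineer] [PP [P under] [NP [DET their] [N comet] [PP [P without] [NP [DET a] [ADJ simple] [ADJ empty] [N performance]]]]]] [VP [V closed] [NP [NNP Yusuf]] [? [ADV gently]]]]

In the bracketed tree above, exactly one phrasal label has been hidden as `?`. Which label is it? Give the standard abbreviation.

ADVP

Looking at what the `?` directly dominates — ADV 'gently' — this is an adverb phrase (ADVP).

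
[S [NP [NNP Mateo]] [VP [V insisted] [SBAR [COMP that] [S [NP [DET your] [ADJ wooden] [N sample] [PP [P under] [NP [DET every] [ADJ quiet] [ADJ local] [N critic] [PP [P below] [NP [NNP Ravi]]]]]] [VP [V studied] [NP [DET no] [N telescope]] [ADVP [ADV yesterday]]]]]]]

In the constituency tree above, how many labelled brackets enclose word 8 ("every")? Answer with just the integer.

Path from the root down to the word: S → VP → SBAR → S → NP → PP → NP → DET. That is 8 enclosing brackets.

8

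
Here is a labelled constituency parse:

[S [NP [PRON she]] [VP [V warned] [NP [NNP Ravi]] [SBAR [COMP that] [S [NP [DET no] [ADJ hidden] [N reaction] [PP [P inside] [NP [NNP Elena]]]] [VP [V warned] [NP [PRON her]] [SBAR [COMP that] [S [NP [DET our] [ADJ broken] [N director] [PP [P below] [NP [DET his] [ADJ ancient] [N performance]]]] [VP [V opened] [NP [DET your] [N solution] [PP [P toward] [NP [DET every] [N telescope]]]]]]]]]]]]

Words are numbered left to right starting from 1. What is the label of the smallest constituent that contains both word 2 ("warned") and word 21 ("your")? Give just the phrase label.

VP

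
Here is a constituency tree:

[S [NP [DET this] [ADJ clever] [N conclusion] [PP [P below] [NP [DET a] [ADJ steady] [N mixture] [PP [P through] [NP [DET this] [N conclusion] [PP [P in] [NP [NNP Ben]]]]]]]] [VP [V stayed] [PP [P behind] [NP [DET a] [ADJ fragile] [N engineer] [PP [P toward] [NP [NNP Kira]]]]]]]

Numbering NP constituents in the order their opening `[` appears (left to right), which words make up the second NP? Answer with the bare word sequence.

Opening `[NP` markers occur at word positions 1, 5, 9, 12, 15, 19; the second of these opens the constituent [NP a steady mixture through this conclusion in Ben].

a steady mixture through this conclusion in Ben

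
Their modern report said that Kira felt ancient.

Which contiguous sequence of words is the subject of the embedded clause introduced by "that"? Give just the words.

The subject of the embedded clause introduced by "that" is the NP immediately before the verb "felt": "Kira".

Kira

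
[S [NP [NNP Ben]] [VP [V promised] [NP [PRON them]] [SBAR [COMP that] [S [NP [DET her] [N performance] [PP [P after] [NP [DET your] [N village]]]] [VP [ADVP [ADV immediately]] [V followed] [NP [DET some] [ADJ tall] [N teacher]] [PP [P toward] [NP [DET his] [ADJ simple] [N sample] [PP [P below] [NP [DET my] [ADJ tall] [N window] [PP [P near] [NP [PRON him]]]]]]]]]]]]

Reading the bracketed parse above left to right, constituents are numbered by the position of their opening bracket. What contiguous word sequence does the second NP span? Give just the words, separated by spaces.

The NP opening brackets appear, in order, over: "Ben"; "them"; "her performance after your village"; "your village"; "some tall teacher"; "his simple sample below my tall window near him"; "my tall window near him"; "him". The second one spans "them".

them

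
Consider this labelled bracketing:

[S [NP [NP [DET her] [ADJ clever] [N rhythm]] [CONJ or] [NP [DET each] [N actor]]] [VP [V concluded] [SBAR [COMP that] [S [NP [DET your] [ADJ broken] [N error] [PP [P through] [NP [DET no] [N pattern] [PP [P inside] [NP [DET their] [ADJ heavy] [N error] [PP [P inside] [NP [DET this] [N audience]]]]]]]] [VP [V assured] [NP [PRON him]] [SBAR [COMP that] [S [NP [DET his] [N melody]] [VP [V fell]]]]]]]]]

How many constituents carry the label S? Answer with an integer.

3

The S constituents are: [S her clever rhythm or each actor concluded that your broken error through no pattern inside their heavy error inside this audience assured him that his melody fell]; [S your broken error through no pattern inside their heavy error inside this audience assured him that his melody fell]; [S his melody fell]. Total: 3.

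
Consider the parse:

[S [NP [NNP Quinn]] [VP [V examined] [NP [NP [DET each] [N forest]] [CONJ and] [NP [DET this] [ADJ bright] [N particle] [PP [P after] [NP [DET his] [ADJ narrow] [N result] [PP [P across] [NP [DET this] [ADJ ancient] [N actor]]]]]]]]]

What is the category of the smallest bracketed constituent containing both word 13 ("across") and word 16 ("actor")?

Word 13 lies under S → VP → NP → NP → PP → NP → PP → P; word 16 lies under S → VP → NP → NP → PP → NP → PP → NP → N. The lowest shared node is the PP.

PP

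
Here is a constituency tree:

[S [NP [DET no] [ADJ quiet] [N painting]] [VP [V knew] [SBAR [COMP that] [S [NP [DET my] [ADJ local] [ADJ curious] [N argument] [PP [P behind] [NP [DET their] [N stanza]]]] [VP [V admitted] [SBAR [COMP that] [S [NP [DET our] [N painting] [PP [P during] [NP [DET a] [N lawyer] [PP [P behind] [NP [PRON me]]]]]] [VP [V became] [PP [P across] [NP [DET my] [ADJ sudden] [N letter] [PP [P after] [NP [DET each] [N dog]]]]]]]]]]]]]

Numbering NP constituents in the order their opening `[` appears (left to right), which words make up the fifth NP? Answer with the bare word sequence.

a lawyer behind me

Opening `[NP` markers occur at word positions 1, 6, 11, 15, 18, 21, 24, 28; the fifth of these opens the constituent [NP a lawyer behind me].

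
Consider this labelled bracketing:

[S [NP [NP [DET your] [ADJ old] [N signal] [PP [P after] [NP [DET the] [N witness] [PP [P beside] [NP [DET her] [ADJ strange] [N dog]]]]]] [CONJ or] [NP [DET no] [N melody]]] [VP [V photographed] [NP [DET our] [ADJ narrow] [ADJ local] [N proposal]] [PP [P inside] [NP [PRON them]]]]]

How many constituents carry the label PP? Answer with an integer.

Scanning left to right, an opening `[PP` appears at word positions 4, 7, 19 — 3 in total.

3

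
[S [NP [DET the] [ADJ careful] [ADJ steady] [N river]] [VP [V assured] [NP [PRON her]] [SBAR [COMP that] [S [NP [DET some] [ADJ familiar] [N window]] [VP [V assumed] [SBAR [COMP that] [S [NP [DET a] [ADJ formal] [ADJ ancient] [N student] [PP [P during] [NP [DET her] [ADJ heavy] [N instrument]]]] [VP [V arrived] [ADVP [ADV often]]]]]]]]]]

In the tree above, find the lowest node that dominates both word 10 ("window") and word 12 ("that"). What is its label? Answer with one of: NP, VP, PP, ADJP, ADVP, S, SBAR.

Word 10 lies under S → VP → SBAR → S → NP → N; word 12 lies under S → VP → SBAR → S → VP → SBAR → COMP. The lowest shared node is the S.

S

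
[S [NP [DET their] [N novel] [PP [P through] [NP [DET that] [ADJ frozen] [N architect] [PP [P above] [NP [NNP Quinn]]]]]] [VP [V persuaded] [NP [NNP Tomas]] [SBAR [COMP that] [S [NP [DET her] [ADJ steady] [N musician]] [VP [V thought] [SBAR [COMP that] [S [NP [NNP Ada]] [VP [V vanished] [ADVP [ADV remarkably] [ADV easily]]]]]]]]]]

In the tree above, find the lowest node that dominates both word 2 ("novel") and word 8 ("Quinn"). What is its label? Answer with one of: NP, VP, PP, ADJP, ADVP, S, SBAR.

Word 2 lies under S → NP → N; word 8 lies under S → NP → PP → NP → PP → NP → NNP. The lowest shared node is the NP.

NP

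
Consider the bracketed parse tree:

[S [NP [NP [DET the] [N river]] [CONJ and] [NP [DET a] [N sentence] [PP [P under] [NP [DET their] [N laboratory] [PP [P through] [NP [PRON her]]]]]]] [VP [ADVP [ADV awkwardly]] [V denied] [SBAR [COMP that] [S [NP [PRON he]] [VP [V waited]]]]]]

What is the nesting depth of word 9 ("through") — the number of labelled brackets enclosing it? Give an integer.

7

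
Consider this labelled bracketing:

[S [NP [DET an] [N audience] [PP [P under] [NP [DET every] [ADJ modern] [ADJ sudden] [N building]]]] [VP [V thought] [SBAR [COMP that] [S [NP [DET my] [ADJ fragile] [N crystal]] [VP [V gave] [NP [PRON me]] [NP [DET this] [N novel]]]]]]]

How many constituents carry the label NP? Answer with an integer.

Scanning left to right, an opening `[NP` appears at word positions 1, 4, 10, 14, 15 — 5 in total.

5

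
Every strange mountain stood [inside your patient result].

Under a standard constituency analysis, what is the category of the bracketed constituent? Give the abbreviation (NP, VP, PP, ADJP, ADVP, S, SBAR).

PP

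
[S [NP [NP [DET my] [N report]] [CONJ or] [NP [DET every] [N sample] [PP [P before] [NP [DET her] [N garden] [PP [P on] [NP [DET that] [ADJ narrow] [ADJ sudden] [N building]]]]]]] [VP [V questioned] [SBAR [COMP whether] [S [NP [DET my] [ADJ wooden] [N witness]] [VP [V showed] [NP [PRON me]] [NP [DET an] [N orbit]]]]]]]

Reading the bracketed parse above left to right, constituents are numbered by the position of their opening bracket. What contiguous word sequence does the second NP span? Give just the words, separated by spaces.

my report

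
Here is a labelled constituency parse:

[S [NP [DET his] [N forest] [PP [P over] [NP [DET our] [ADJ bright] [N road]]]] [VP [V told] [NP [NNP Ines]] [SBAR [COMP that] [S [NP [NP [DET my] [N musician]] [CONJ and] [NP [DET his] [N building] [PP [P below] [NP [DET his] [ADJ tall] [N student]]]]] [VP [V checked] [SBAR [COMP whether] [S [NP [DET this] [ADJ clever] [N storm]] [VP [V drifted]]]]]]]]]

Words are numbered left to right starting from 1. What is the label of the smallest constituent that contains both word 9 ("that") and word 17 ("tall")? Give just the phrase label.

SBAR

The smallest bracket enclosing both words is [SBAR that my musician and his building below his tall student checked whether this clever storm drifted], so the label is SBAR.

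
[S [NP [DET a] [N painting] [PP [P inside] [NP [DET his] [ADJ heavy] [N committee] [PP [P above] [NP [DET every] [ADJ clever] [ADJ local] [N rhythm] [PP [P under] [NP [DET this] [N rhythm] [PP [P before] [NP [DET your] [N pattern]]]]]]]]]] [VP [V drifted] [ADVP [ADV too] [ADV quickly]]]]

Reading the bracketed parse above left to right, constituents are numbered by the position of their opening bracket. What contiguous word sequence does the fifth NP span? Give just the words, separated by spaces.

The NP opening brackets appear, in order, over: "a painting inside his heavy committee above every clever local rhythm under this rhythm before your pattern"; "his heavy committee above every clever local rhythm under this rhythm before your pattern"; "every clever local rhythm under this rhythm before your pattern"; "this rhythm before your pattern"; "your pattern". The fifth one spans "your pattern".

your pattern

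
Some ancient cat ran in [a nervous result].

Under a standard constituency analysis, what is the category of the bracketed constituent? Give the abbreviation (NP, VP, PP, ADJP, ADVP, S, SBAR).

"result" is the head of the bracketed span, so the span is a noun phrase: NP.

NP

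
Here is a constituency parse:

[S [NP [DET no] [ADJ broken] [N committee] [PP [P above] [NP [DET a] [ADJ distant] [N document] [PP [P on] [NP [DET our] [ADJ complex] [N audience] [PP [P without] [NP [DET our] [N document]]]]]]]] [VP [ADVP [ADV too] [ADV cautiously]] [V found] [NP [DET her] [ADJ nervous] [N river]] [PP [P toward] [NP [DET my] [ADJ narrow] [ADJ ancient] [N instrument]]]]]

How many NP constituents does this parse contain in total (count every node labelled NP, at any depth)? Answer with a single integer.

The NP constituents are: [NP no broken committee above a distant document on our complex audience without our document]; [NP a distant document on our complex audience without our document]; [NP our complex audience without our document]; [NP our document]; [NP her nervous river]; [NP my narrow ancient instrument]. Total: 6.

6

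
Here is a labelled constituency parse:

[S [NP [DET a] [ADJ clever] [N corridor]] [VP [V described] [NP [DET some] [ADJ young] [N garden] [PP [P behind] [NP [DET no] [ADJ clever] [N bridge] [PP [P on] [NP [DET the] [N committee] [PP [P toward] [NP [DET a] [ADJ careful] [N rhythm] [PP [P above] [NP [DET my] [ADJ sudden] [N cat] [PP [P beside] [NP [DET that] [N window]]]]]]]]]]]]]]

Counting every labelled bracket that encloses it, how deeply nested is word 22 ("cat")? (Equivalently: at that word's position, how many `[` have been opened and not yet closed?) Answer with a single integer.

Path from the root down to the word: S → VP → NP → PP → NP → PP → NP → PP → NP → PP → NP → N. That is 12 enclosing brackets.

12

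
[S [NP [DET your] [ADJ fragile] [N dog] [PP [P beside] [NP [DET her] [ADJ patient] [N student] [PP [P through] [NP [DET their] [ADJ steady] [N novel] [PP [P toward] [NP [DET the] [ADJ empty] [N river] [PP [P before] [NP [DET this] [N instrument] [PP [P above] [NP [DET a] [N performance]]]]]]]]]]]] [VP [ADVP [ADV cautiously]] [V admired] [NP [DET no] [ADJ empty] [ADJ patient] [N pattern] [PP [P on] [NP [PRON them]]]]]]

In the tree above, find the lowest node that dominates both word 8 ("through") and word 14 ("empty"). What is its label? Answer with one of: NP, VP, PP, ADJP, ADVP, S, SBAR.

PP

Word 8 lies under S → NP → PP → NP → PP → P; word 14 lies under S → NP → PP → NP → PP → NP → PP → NP → ADJ. The lowest shared node is the PP.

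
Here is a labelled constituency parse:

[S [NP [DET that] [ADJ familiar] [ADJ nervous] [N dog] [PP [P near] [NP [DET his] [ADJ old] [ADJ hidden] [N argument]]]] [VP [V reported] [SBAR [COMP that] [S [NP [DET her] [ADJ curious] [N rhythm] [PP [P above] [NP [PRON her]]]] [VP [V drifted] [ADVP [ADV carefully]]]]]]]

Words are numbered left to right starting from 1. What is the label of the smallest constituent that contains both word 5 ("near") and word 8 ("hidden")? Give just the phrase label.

The smallest bracket enclosing both words is [PP near his old hidden argument], so the label is PP.

PP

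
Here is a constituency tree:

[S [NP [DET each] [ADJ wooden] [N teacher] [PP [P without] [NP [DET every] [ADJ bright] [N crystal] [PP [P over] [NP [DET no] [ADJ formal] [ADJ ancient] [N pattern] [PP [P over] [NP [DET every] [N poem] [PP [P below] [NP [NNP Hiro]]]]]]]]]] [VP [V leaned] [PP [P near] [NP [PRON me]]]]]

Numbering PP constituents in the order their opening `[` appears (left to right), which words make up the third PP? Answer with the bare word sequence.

In left-to-right order the PP constituents are "without every bright crystal over no formal ancient pattern over every poem below Hiro"; "over no formal ancient pattern over every poem below Hiro"; "over every poem below Hiro"; "below Hiro"; "near me". Number 3 is "over every poem below Hiro".

over every poem below Hiro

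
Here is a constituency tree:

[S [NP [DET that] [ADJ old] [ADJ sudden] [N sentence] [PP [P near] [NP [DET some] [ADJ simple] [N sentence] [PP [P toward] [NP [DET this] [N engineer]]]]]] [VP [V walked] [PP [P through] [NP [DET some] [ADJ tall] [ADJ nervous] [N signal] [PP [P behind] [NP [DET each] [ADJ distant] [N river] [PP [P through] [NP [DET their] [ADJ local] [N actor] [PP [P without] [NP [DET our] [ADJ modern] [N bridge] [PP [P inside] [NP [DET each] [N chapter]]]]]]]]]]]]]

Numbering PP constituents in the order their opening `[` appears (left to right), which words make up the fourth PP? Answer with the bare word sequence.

In left-to-right order the PP constituents are "near some simple sentence toward this engineer"; "toward this engineer"; "through some tall nervous signal behind each distant river through their local actor without our modern bridge inside each chapter"; "behind each distant river through their local actor without our modern bridge inside each chapter"; "through their local actor without our modern bridge inside each chapter"; "without our modern bridge inside each chapter"; "inside each chapter". Number 4 is "behind each distant river through their local actor without our modern bridge inside each chapter".

behind each distant river through their local actor without our modern bridge inside each chapter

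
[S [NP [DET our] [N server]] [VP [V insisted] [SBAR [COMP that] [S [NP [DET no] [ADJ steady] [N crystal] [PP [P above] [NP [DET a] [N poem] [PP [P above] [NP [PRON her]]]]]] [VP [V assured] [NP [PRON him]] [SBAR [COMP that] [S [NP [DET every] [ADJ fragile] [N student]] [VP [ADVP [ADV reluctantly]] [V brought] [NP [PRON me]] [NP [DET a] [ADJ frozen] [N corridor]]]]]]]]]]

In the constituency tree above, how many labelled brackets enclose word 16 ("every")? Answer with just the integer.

Counting open brackets not yet closed at "every": [S [VP [SBAR [S [VP [SBAR [S [NP [DET = 9.

9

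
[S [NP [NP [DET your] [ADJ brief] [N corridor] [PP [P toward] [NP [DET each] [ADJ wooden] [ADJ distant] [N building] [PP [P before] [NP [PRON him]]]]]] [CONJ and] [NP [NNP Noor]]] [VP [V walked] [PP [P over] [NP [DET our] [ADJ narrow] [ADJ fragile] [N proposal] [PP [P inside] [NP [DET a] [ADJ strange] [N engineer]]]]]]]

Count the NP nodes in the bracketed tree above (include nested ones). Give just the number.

Scanning left to right, an opening `[NP` appears at word positions 1, 1, 5, 10, 12, 15, 20 — 7 in total.

7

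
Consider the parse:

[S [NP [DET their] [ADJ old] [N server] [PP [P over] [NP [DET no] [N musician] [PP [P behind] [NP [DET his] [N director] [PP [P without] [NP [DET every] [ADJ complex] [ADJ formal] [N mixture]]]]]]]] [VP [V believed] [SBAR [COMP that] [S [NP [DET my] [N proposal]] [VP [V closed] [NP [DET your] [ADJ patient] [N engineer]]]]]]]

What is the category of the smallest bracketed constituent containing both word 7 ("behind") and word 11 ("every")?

PP

Both words fall inside [PP behind his director without every complex formal mixture] (words 7–14), and no smaller constituent contains them both. Label: PP.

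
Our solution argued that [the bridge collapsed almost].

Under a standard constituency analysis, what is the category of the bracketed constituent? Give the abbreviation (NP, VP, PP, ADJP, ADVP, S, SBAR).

S

"collapsed" is the head of the bracketed span, so the span is a clause: S.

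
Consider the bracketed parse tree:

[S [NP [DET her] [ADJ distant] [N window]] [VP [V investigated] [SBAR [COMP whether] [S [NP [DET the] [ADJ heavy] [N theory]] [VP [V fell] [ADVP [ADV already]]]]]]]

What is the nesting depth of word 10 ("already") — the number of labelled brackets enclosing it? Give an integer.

7

Path from the root down to the word: S → VP → SBAR → S → VP → ADVP → ADV. That is 7 enclosing brackets.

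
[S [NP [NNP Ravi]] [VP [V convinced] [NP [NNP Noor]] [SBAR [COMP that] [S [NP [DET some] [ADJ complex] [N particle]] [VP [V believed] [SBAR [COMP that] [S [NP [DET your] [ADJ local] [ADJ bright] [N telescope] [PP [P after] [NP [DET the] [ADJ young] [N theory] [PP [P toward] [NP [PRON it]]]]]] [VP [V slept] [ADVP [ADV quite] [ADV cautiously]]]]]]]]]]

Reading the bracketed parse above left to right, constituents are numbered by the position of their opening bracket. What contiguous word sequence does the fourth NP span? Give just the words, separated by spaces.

The NP opening brackets appear, in order, over: "Ravi"; "Noor"; "some complex particle"; "your local bright telescope after the young theory toward it"; "the young theory toward it"; "it". The fourth one spans "your local bright telescope after the young theory toward it".

your local bright telescope after the young theory toward it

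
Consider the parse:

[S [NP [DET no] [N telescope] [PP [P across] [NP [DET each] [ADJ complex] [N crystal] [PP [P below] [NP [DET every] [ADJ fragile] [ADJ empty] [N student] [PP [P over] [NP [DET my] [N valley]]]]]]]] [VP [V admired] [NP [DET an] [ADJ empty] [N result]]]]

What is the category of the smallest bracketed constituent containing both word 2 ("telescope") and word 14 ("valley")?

The smallest bracket enclosing both words is [NP no telescope across each complex crystal below every fragile empty student over my valley], so the label is NP.

NP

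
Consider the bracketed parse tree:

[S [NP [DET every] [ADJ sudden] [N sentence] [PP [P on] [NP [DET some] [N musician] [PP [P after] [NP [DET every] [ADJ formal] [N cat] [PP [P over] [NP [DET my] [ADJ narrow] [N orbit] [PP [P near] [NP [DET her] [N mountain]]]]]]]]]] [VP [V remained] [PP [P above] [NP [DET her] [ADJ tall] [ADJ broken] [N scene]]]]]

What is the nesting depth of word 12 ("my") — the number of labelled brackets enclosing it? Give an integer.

The word sits inside DET, which is inside NP, inside PP, inside NP, inside PP, inside NP, inside PP, inside NP, inside S — 9 brackets in all.

9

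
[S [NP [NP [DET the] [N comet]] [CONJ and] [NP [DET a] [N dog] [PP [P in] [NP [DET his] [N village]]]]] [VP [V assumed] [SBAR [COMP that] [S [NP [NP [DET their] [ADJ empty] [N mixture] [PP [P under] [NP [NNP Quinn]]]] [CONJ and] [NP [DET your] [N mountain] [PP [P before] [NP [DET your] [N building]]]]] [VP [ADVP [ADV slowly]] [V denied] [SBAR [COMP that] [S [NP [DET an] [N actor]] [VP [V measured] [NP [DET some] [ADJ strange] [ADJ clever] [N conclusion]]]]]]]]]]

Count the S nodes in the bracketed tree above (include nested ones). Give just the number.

3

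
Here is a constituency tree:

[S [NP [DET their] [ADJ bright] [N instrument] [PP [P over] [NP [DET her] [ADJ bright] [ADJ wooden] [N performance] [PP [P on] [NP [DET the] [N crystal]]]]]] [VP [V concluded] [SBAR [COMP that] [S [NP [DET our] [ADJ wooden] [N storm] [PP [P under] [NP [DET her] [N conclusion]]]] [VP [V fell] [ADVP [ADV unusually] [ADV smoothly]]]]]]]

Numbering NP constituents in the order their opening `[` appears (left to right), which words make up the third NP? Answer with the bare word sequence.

In left-to-right order the NP constituents are "their bright instrument over her bright wooden performance on the crystal"; "her bright wooden performance on the crystal"; "the crystal"; "our wooden storm under her conclusion"; "her conclusion". Number 3 is "the crystal".

the crystal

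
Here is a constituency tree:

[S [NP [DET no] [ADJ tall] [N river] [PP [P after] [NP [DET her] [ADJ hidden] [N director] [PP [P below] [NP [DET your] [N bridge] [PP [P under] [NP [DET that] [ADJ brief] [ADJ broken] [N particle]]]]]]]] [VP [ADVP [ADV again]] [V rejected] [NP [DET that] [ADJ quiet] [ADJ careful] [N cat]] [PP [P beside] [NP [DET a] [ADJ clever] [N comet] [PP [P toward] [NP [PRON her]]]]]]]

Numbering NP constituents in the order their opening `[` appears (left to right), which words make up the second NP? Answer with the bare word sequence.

her hidden director below your bridge under that brief broken particle

In left-to-right order the NP constituents are "no tall river after her hidden director below your bridge under that brief broken particle"; "her hidden director below your bridge under that brief broken particle"; "your bridge under that brief broken particle"; "that brief broken particle"; "that quiet careful cat"; "a clever comet toward her"; "her". Number 2 is "her hidden director below your bridge under that brief broken particle".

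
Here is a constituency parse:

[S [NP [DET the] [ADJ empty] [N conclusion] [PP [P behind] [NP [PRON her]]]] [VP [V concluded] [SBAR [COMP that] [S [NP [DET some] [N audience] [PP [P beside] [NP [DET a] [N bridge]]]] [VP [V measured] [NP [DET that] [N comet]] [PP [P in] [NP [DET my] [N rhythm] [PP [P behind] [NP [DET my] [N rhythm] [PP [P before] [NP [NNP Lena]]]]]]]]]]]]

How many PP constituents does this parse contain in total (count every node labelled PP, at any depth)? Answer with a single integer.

5

Listing each PP by its span: [PP behind her]; [PP beside a bridge]; [PP in my rhythm behind my rhythm before Lena]; [PP behind my rhythm before Lena]; [PP before Lena] — that makes 5.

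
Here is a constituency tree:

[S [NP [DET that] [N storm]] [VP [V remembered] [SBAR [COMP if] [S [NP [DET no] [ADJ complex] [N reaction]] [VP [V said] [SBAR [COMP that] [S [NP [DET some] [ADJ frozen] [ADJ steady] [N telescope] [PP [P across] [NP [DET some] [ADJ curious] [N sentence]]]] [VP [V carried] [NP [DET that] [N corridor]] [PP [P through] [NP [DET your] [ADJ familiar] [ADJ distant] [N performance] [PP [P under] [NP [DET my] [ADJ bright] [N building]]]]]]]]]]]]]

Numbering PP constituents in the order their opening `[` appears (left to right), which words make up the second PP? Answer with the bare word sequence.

through your familiar distant performance under my bright building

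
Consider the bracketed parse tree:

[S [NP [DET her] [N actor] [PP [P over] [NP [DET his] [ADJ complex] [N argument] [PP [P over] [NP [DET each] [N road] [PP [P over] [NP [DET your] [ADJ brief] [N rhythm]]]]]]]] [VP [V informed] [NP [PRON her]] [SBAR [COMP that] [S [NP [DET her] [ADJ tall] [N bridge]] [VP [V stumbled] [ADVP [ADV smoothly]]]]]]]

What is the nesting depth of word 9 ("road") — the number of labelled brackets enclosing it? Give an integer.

7

Counting open brackets not yet closed at "road": [S [NP [PP [NP [PP [NP [N = 7.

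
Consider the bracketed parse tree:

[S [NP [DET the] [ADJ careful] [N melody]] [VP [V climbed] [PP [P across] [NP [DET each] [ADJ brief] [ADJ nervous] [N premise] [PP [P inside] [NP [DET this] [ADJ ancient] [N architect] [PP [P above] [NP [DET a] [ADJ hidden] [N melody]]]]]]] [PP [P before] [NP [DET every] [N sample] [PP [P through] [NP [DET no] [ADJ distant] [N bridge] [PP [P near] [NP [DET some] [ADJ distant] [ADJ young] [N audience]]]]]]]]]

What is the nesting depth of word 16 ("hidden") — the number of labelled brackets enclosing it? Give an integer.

The word sits inside ADJ, which is inside NP, inside PP, inside NP, inside PP, inside NP, inside PP, inside VP, inside S — 9 brackets in all.

9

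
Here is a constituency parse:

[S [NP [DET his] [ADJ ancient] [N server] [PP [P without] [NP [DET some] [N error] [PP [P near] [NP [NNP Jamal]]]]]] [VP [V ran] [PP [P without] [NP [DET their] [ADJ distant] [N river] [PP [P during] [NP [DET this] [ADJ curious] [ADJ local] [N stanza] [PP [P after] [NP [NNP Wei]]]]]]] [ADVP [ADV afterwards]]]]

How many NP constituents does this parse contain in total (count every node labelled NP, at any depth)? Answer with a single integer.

6

Scanning left to right, an opening `[NP` appears at word positions 1, 5, 8, 11, 15, 20 — 6 in total.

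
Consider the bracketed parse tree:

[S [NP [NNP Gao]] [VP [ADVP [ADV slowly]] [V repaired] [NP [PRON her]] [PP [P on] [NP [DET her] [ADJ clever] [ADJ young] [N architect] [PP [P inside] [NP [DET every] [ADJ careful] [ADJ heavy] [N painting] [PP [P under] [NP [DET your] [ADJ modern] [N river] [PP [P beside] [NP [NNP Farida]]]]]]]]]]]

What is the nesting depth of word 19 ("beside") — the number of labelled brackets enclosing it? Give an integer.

Path from the root down to the word: S → VP → PP → NP → PP → NP → PP → NP → PP → P. That is 10 enclosing brackets.

10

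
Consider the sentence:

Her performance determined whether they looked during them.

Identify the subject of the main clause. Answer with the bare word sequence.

her performance

In the main clause the verb is "determined"; the NP preceding it, "her performance", is the subject.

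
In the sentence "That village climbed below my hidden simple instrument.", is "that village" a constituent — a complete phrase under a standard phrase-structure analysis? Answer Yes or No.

Yes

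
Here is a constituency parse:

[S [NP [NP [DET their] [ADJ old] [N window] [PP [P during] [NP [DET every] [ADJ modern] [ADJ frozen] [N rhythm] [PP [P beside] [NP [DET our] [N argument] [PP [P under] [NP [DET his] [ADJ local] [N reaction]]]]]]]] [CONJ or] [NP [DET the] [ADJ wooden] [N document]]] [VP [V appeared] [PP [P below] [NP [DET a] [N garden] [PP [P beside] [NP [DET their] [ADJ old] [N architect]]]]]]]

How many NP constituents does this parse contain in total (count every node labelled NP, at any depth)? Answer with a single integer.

8

The NP constituents are: [NP their old window during every modern frozen rhythm beside our argument under his local reaction or the wooden document]; [NP their old window during every modern frozen rhythm beside our argument under his local reaction]; [NP every modern frozen rhythm beside our argument under his local reaction]; [NP our argument under his local reaction]; [NP his local reaction]; [NP the wooden document] …. Total: 8.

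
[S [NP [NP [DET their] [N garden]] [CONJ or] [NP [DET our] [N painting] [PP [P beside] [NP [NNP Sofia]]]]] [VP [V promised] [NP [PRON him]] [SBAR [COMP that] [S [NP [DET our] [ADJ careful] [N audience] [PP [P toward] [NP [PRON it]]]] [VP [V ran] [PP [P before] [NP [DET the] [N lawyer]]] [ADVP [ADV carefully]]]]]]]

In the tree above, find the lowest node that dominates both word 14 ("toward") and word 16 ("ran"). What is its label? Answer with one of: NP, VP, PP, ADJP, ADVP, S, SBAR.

Both words fall inside [S our careful audience toward it ran before the lawyer carefully] (words 11–20), and no smaller constituent contains them both. Label: S.

S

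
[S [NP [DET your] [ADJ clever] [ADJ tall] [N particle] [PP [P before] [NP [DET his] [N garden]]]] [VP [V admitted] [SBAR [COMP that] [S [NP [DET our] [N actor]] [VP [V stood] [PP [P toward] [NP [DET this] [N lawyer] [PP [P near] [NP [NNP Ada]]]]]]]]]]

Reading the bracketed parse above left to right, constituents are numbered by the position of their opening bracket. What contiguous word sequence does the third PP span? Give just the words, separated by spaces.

near Ada

Opening `[PP` markers occur at word positions 5, 13, 16; the third of these opens the constituent [PP near Ada].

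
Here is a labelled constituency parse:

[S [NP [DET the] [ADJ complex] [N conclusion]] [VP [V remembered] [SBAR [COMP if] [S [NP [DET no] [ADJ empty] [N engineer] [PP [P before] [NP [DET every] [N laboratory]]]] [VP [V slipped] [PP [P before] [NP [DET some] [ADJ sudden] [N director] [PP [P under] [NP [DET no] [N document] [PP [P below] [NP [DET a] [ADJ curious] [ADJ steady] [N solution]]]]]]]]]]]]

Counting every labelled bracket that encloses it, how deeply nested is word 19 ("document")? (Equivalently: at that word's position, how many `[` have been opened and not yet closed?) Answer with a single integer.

10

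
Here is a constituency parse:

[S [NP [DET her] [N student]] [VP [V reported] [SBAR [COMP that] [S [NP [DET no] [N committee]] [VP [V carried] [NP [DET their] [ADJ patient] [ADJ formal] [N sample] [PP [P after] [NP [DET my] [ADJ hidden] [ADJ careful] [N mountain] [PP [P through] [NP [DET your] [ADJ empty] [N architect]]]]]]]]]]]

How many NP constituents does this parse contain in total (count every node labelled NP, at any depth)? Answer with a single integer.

5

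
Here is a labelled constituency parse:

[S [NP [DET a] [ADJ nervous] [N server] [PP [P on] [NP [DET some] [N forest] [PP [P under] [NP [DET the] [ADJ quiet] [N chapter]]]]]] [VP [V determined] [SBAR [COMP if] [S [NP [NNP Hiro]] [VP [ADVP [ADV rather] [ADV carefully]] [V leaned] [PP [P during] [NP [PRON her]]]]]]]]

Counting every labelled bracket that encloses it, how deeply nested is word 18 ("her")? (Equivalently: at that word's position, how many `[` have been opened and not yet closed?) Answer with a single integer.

8

The word sits inside PRON, which is inside NP, inside PP, inside VP, inside S, inside SBAR, inside VP, inside S — 8 brackets in all.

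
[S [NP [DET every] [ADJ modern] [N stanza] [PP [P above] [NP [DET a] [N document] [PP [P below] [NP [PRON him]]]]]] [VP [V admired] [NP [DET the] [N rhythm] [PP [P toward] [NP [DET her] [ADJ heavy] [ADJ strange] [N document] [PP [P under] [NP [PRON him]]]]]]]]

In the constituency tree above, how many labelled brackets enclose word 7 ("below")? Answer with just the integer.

Counting open brackets not yet closed at "below": [S [NP [PP [NP [PP [P = 6.

6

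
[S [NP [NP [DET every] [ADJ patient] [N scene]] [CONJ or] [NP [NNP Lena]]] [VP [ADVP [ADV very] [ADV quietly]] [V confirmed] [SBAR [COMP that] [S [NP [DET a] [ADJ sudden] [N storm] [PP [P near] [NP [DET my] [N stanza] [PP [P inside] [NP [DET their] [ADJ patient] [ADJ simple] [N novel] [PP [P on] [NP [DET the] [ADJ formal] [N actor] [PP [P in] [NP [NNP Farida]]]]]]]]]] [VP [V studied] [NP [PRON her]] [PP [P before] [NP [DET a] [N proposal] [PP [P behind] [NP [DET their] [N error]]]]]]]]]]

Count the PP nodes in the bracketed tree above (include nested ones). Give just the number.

6

Listing each PP by its span: [PP near my stanza inside their patient simple novel on the formal actor in Farida]; [PP inside their patient simple novel on the formal actor in Farida]; [PP on the formal actor in Farida]; [PP in Farida]; [PP before a proposal behind their error]; [PP behind their error] — that makes 6.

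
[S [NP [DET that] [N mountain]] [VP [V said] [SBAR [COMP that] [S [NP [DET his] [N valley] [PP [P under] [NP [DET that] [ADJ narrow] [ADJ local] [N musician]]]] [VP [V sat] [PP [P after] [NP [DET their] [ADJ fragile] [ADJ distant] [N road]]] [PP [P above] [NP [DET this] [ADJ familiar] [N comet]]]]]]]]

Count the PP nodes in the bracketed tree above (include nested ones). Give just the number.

3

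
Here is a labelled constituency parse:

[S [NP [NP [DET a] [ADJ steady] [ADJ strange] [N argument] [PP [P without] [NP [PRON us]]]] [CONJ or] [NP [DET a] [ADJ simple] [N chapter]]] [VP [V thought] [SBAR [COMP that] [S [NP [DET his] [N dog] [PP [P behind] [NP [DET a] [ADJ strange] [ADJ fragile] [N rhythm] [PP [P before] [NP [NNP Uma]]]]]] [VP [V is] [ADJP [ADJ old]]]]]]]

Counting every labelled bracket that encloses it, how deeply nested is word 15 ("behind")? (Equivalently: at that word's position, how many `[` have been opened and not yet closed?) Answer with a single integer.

Counting open brackets not yet closed at "behind": [S [VP [SBAR [S [NP [PP [P = 7.

7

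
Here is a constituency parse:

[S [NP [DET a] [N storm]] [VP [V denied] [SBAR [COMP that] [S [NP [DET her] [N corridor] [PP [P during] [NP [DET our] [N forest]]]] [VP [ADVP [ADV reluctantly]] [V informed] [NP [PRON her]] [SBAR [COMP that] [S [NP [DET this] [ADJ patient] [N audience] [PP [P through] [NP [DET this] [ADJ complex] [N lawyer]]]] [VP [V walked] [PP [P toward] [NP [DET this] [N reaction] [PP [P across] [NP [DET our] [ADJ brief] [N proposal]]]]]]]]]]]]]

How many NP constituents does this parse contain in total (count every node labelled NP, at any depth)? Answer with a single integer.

8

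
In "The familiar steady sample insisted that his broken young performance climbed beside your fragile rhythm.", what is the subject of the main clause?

the familiar steady sample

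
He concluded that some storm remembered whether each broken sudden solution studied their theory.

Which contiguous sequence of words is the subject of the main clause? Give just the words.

he

"he" is the NP that combines with the VP headed by "concluded" to form the main clause — the subject.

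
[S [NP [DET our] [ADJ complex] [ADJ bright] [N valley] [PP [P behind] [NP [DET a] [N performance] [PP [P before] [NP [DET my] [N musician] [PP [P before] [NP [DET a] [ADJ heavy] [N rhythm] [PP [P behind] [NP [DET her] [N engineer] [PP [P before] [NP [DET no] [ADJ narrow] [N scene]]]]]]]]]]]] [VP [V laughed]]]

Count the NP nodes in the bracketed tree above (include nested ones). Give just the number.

The NP constituents are: [NP our complex bright valley behind a performance before my musician before a heavy rhythm behind her engineer before no narrow scene]; [NP a performance before my musician before a heavy rhythm behind her engineer before no narrow scene]; [NP my musician before a heavy rhythm behind her engineer before no narrow scene]; [NP a heavy rhythm behind her engineer before no narrow scene]; [NP her engineer before no narrow scene]; [NP no narrow scene]. Total: 6.

6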